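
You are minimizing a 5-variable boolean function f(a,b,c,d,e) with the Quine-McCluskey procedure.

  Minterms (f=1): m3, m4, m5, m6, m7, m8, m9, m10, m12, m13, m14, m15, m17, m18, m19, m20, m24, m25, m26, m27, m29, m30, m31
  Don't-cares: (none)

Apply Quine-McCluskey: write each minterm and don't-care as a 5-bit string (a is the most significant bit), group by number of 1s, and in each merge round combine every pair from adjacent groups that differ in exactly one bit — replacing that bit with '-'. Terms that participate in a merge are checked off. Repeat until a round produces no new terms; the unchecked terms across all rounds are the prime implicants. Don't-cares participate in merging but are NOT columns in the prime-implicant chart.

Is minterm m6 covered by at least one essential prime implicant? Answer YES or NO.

size-2^0 implicants → 00011(✓)  00100(✓)  00101(✓)  00110(✓)  00111(✓)  01000(✓)  01001(✓)  01010(✓)  01100(✓)  01101(✓)  01110(✓)  01111(✓)  10001(✓)  10010(✓)  10011(✓)  10100(✓)  11000(✓)  11001(✓)  11010(✓)  11011(✓)  11101(✓)  11110(✓)  11111(✓)
size-2^1 implicants → -0011  -0100  -1000(✓)  -1001(✓)  -1010(✓)  -1101(✓)  -1110(✓)  -1111(✓)  0-100(✓)  0-101(✓)  0-110(✓)  0-111(✓)  00-11  001-0(✓)  001-1(✓)  0010-(✓)  0011-(✓)  01-00(✓)  01-01(✓)  01-10(✓)  010-0(✓)  0100-(✓)  011-0(✓)  011-1(✓)  0110-(✓)  0111-(✓)  1-001(✓)  1-010(✓)  1-011(✓)  100-1(✓)  1001-(✓)  11-01(✓)  11-10(✓)  11-11(✓)  110-0(✓)  110-1(✓)  1100-(✓)  1101-(✓)  111-1(✓)  1111-(✓)
size-2^2 implicants → -1-01  -1-10  -10-0  -100-  -11-1  -111-  0-1-0(✓)  0-1-1(✓)  0-10-(✓)  0-11-(✓)  001--(✓)  01--0  01-0-  011--(✓)  1-0-1  1-01-  11--1  11-1-  110--
size-2^3 implicants → 0-1--
Unchecked terms (primes): -0011, -0100, -1-01, -1-10, -10-0, -100-, -11-1, -111-, 0-1--, 00-11, 01--0, 01-0-, 1-0-1, 1-01-, 11--1, 11-1-, 110--
Minterm coverage:
  m3 ⊆ -0011,00-11
  m4 ⊆ -0100,0-1--
  m5 ⊆ 0-1-- [E]
  m6 ⊆ 0-1-- [E]
  m7 ⊆ 0-1--,00-11
  m8 ⊆ -10-0,-100-,01--0,01-0-
  m9 ⊆ -1-01,-100-,01-0-
  m10 ⊆ -1-10,-10-0,01--0
  m12 ⊆ 0-1--,01--0,01-0-
  m13 ⊆ -1-01,-11-1,0-1--,01-0-
  m14 ⊆ -1-10,-111-,0-1--,01--0
  m15 ⊆ -11-1,-111-,0-1--
  m17 ⊆ 1-0-1 [E]
  m18 ⊆ 1-01- [E]
  m19 ⊆ -0011,1-0-1,1-01-
  m20 ⊆ -0100 [E]
  m24 ⊆ -10-0,-100-,110--
  m25 ⊆ -1-01,-100-,1-0-1,11--1,110--
  m26 ⊆ -1-10,-10-0,1-01-,11-1-,110--
  m27 ⊆ 1-0-1,1-01-,11--1,11-1-,110--
  m29 ⊆ -1-01,-11-1,11--1
  m30 ⊆ -1-10,-111-,11-1-
  m31 ⊆ -11-1,-111-,11--1,11-1-
E = {-0100, 0-1--, 1-0-1, 1-01-}

YES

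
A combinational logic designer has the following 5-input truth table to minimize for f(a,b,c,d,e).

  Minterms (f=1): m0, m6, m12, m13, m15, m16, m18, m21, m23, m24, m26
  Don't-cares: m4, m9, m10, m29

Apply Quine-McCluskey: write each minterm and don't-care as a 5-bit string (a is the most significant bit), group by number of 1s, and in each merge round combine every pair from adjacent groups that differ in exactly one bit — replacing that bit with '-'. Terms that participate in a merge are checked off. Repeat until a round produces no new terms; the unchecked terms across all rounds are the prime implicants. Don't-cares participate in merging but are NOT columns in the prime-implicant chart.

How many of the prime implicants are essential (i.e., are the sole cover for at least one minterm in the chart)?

4

[col 0] 00000*, 00100*, 00110*, 01001*, 01010*, 01100*, 01101*, 01111*, 10000*, 10010*, 10101*, 10111*, 11000*, 11010*, 11101*
[col 1] -0000, -1010, -1101, 0-100, 00-00, 001-0, 01-01, 011-1, 0110-, 1-000*, 1-010*, 1-101, 100-0*, 101-1, 110-0*
[col 2] 1-0-0
Prime implicants: -0000, -1010, -1101, 0-100, 00-00, 001-0, 01-01, 011-1, 0110-, 1-0-0, 1-101, 101-1
PI chart (minterm → PIs covering it):
  0 | -0000,00-00
  6 | 001-0  (sole → essential)
  12 | 0-100,0110-
  13 | -1101,01-01,011-1,0110-
  15 | 011-1  (sole → essential)
  16 | -0000,1-0-0
  18 | 1-0-0  (sole → essential)
  21 | 1-101,101-1
  23 | 101-1  (sole → essential)
  24 | 1-0-0  (sole → essential)
  26 | -1010,1-0-0
Essential prime implicants: 001-0, 011-1, 1-0-0, 101-1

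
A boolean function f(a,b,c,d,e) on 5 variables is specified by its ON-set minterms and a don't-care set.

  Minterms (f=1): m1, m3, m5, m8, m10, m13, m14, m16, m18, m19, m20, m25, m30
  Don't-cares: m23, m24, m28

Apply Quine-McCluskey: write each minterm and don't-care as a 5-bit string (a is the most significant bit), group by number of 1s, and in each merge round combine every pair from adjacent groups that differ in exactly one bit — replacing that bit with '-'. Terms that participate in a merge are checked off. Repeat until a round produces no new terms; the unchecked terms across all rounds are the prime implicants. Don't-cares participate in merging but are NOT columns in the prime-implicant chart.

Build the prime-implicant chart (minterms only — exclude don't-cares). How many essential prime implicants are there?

3

[col 0] 00001*, 00011*, 00101*, 01000*, 01010*, 01101*, 01110*, 10000*, 10010*, 10011*, 10100*, 10111*, 11000*, 11001*, 11100*, 11110*
[col 1] -0011, -1000, -1110, 0-101, 00-01, 000-1, 01-10, 010-0, 1-000*, 1-100*, 10-00*, 10-11, 100-0, 1001-, 11-00*, 1100-, 111-0
[col 2] 1--00
Prime implicants: -0011, -1000, -1110, 0-101, 00-01, 000-1, 01-10, 010-0, 1--00, 10-11, 100-0, 1001-, 1100-, 111-0
PI chart (minterm → PIs covering it):
  1 | 00-01,000-1
  3 | -0011,000-1
  5 | 0-101,00-01
  8 | -1000,010-0
  10 | 01-10,010-0
  13 | 0-101  (sole → essential)
  14 | -1110,01-10
  16 | 1--00,100-0
  18 | 100-0,1001-
  19 | -0011,10-11,1001-
  20 | 1--00  (sole → essential)
  25 | 1100-  (sole → essential)
  30 | -1110,111-0
Essential prime implicants: 0-101, 1--00, 1100-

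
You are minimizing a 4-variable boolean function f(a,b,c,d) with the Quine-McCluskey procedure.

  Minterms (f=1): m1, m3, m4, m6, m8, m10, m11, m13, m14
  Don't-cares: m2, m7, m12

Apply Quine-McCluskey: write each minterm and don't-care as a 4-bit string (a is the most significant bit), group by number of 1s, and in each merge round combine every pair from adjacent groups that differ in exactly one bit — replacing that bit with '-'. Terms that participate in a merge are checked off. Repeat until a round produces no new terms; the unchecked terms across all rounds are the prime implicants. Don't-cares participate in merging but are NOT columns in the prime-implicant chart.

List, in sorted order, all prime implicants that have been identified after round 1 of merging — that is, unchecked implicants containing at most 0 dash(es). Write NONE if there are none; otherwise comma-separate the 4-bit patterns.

NONE

Round 0: 0001✓ 0010✓ 0011✓ 0100✓ 0110✓ 0111✓ 1000✓ 1010✓ 1011✓ 1100✓ 1101✓ 1110✓
Round 1: -010✓ -011✓ -100✓ -110✓ 0-10✓ 0-11✓ 00-1 001-✓ 01-0✓ 011-✓ 1-00✓ 1-10✓ 10-0✓ 101-✓ 11-0✓ 110-
Round 2: --10 -01- -1-0 0-1- 1--0
PIs = {--10, -01-, -1-0, 0-1-, 00-1, 1--0, 110-}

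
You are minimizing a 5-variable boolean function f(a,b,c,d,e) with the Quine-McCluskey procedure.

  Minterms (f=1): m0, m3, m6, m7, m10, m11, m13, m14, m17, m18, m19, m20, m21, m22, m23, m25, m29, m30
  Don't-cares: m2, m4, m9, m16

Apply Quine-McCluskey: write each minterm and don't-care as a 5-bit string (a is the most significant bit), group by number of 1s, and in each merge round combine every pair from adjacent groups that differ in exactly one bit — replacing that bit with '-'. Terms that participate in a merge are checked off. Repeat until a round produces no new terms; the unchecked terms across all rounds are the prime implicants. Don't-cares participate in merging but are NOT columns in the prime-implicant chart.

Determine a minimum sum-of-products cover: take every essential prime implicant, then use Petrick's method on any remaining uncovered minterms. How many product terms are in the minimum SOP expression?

size-2^0 implicants → 00000(✓)  00010(✓)  00011(✓)  00100(✓)  00110(✓)  00111(✓)  01001(✓)  01010(✓)  01011(✓)  01101(✓)  01110(✓)  10000(✓)  10001(✓)  10010(✓)  10011(✓)  10100(✓)  10101(✓)  10110(✓)  10111(✓)  11001(✓)  11101(✓)  11110(✓)
size-2^1 implicants → -0000(✓)  -0010(✓)  -0011(✓)  -0100(✓)  -0110(✓)  -0111(✓)  -1001(✓)  -1101(✓)  -1110(✓)  0-010(✓)  0-011(✓)  0-110(✓)  00-00(✓)  00-10(✓)  00-11(✓)  000-0(✓)  0001-(✓)  001-0(✓)  0011-(✓)  01-01(✓)  01-10(✓)  010-1  0101-(✓)  1-001(✓)  1-101(✓)  1-110(✓)  10-00(✓)  10-01(✓)  10-10(✓)  10-11(✓)  100-0(✓)  100-1(✓)  1000-(✓)  1001-(✓)  101-0(✓)  101-1(✓)  1010-(✓)  1011-(✓)  11-01(✓)
size-2^2 implicants → --110  -0-00(✓)  -0-10(✓)  -0-11(✓)  -00-0(✓)  -001-(✓)  -01-0(✓)  -011-(✓)  -1-01  0--10  0-01-  00--0(✓)  00-1-(✓)  1--01  10--0(✓)  10--1(✓)  10-0-(✓)  10-1-(✓)  100--(✓)  101--(✓)
size-2^3 implicants → -0--0  -0-1-  10---
Unchecked terms (primes): --110, -0--0, -0-1-, -1-01, 0--10, 0-01-, 010-1, 1--01, 10---
Minterm coverage:
  m0 ⊆ -0--0 [E]
  m3 ⊆ -0-1-,0-01-
  m6 ⊆ --110,-0--0,-0-1-,0--10
  m7 ⊆ -0-1- [E]
  m10 ⊆ 0--10,0-01-
  m11 ⊆ 0-01-,010-1
  m13 ⊆ -1-01 [E]
  m14 ⊆ --110,0--10
  m17 ⊆ 1--01,10---
  m18 ⊆ -0--0,-0-1-,10---
  m19 ⊆ -0-1-,10---
  m20 ⊆ -0--0,10---
  m21 ⊆ 1--01,10---
  m22 ⊆ --110,-0--0,-0-1-,10---
  m23 ⊆ -0-1-,10---
  m25 ⊆ -1-01,1--01
  m29 ⊆ -1-01,1--01
  m30 ⊆ --110 [E]
E = {--110, -0--0, -0-1-, -1-01}
Petrick residual → 0-01-, 1--01
Cover = cde' + b'e' + b'd + bd'e + a'c'd + ad'e  |cover|=6

6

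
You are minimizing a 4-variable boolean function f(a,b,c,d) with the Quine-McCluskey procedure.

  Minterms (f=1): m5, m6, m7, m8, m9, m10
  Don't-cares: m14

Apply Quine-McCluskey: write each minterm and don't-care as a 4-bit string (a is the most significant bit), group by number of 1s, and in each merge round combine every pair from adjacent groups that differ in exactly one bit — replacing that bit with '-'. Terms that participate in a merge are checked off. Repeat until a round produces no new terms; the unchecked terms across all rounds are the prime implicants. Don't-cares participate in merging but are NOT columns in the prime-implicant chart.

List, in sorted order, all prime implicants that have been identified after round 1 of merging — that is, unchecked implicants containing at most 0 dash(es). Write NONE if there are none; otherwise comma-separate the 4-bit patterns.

size-2^0 implicants → 0101(✓)  0110(✓)  0111(✓)  1000(✓)  1001(✓)  1010(✓)  1110(✓)
size-2^1 implicants → -110  01-1  011-  1-10  10-0  100-
Unchecked terms (primes): -110, 01-1, 011-, 1-10, 10-0, 100-

NONE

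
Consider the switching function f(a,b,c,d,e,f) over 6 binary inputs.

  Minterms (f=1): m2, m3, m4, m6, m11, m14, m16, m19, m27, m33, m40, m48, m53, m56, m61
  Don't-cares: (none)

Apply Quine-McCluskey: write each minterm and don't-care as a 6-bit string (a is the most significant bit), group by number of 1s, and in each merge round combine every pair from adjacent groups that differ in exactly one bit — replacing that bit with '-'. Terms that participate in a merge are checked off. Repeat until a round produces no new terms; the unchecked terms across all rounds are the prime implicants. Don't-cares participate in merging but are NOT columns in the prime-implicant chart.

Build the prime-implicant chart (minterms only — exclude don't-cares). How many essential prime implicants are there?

Round 0: 000010✓ 000011✓ 000100✓ 000110✓ 001011✓ 001110✓ 010000✓ 010011✓ 011011✓ 100001 101000✓ 110000✓ 110101✓ 111000✓ 111101✓
Round 1: -10000 0-0011✓ 0-1011✓ 00-011✓ 00-110 000-10 00001- 0001-0 01-011✓ 1-1000 11-000 11-101
Round 2: 0--011
PIs = {-10000, 0--011, 00-110, 000-10, 00001-, 0001-0, 1-1000, 100001, 11-000, 11-101}
Coverage chart:
  m2: 000-10,00001-
  m3: 0--011,00001-
  m4: 0001-0 ←essential
  m6: 00-110,000-10,0001-0
  m11: 0--011 ←essential
  m14: 00-110 ←essential
  m16: -10000 ←essential
  m19: 0--011 ←essential
  m27: 0--011 ←essential
  m33: 100001 ←essential
  m40: 1-1000 ←essential
  m48: -10000,11-000
  m53: 11-101 ←essential
  m56: 1-1000,11-000
  m61: 11-101 ←essential
Essential: -10000, 0--011, 00-110, 0001-0, 1-1000, 100001, 11-101

7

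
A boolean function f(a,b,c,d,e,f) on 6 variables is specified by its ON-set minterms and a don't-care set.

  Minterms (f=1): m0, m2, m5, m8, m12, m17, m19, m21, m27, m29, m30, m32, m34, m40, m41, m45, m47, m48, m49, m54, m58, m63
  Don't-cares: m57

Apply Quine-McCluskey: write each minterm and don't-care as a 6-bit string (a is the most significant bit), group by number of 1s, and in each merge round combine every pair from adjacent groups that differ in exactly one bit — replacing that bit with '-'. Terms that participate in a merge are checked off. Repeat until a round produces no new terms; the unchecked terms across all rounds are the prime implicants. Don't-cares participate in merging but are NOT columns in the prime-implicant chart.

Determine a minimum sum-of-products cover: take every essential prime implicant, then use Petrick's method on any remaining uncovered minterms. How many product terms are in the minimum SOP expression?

Round 0: 000000✓ 000010✓ 000101✓ 001000✓ 001100✓ 010001✓ 010011✓ 010101✓ 011011✓ 011101✓ 011110 100000✓ 100010✓ 101000✓ 101001✓ 101101✓ 101111✓ 110000✓ 110001✓ 110110 111001✓ 111010 111111✓
Round 1: -00000✓ -00010✓ -01000✓ -10001 0-0101 00-000✓ 0000-0✓ 001-00 01-011 01-101 010-01 0100-1 1-0000 1-1001 1-1111 10-000✓ 1000-0✓ 101-01 10100- 1011-1 11-001 11000-
Round 2: -0-000 -000-0
PIs = {-0-000, -000-0, -10001, 0-0101, 001-00, 01-011, 01-101, 010-01, 0100-1, 011110, 1-0000, 1-1001, 1-1111, 101-01, 10100-, 1011-1, 11-001, 11000-, 110110, 111010}
Coverage chart:
  m0: -0-000,-000-0
  m2: -000-0 ←essential
  m5: 0-0101 ←essential
  m8: -0-000,001-00
  m12: 001-00 ←essential
  m17: -10001,010-01,0100-1
  m19: 01-011,0100-1
  m21: 0-0101,01-101,010-01
  m27: 01-011 ←essential
  m29: 01-101 ←essential
  m30: 011110 ←essential
  m32: -0-000,-000-0,1-0000
  m34: -000-0 ←essential
  m40: -0-000,10100-
  m41: 1-1001,101-01,10100-
  m45: 101-01,1011-1
  m47: 1-1111,1011-1
  m48: 1-0000,11000-
  m49: -10001,11-001,11000-
  m54: 110110 ←essential
  m58: 111010 ←essential
  m63: 1-1111 ←essential
Essential: -000-0, 0-0101, 001-00, 01-011, 01-101, 011110, 1-1111, 110110, 111010
Petrick residual → -0-000, -10001, 1-0000, 101-01
Min cover (13 terms): b'd'e'f' + b'c'd'f' + bc'd'e'f + a'c'de'f + a'b'ce'f' + a'bd'ef + a'bde'f + a'bcdef' + ac'd'e'f' + acdef + ab'ce'f + abc'def' + abcd'ef'

13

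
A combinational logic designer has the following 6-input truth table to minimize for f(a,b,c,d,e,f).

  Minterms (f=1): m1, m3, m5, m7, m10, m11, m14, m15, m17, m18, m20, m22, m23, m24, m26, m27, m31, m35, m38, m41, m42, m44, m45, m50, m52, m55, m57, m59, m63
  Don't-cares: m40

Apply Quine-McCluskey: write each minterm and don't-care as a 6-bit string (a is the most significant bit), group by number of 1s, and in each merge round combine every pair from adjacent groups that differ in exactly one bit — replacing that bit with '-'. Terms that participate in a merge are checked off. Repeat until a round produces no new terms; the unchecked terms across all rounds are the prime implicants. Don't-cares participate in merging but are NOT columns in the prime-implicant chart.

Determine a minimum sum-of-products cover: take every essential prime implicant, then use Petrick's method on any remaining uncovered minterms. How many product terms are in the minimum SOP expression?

14

Round 0: 000001✓ 000011✓ 000101✓ 000111✓ 001010✓ 001011✓ 001110✓ 001111✓ 010001✓ 010010✓ 010100✓ 010110✓ 010111✓ 011000✓ 011010✓ 011011✓ 011111✓ 100011✓ 100110 101000✓ 101001✓ 101010✓ 101100✓ 101101✓ 110010✓ 110100✓ 110111✓ 111001✓ 111011✓ 111111✓
Round 1: -00011 -01010 -10010 -10100 -10111✓ -11011✓ -11111✓ 0-0001 0-0111✓ 0-1010✓ 0-1011✓ 0-1111✓ 00-011✓ 00-111✓ 000-01✓ 000-11✓ 0000-1✓ 0001-1✓ 001-10✓ 001-11✓ 00101-✓ 00111-✓ 01-010 01-111✓ 010-10 0101-0 01011- 011-11✓ 0110-0 01101-✓ 1-1001 101-00✓ 101-01✓ 1010-0 10100-✓ 10110-✓ 11-111✓ 111-11✓ 1110-1
Round 2: -1-111 -11-11 0--111 0-1-11 0-101- 00--11 000--1 001-1- 101-0-
PIs = {-00011, -01010, -1-111, -10010, -10100, -11-11, 0--111, 0-0001, 0-1-11, 0-101-, 00--11, 000--1, 001-1-, 01-010, 010-10, 0101-0, 01011-, 0110-0, 1-1001, 100110, 101-0-, 1010-0, 1110-1}
Coverage chart:
  m1: 0-0001,000--1
  m3: -00011,00--11,000--1
  m5: 000--1 ←essential
  m7: 0--111,00--11,000--1
  m10: -01010,0-101-,001-1-
  m11: 0-1-11,0-101-,00--11,001-1-
  m14: 001-1- ←essential
  m15: 0--111,0-1-11,00--11,001-1-
  m17: 0-0001 ←essential
  m18: -10010,01-010,010-10
  m20: -10100,0101-0
  m22: 010-10,0101-0,01011-
  m23: -1-111,0--111,01011-
  m24: 0110-0 ←essential
  m26: 0-101-,01-010,0110-0
  m27: -11-11,0-1-11,0-101-
  m31: -1-111,-11-11,0--111,0-1-11
  m35: -00011 ←essential
  m38: 100110 ←essential
  m41: 1-1001,101-0-
  m42: -01010,1010-0
  m44: 101-0- ←essential
  m45: 101-0- ←essential
  m50: -10010 ←essential
  m52: -10100 ←essential
  m55: -1-111 ←essential
  m57: 1-1001,1110-1
  m59: -11-11,1110-1
  m63: -1-111,-11-11
Essential: -00011, -1-111, -10010, -10100, 0-0001, 000--1, 001-1-, 0110-0, 100110, 101-0-
Petrick residual → -01010, -11-11, 010-10, 1-1001
Min cover (14 terms): b'c'd'ef + b'cd'ef' + bdef + bc'd'ef' + bc'de'f' + bcef + a'c'd'e'f + a'b'c'f + a'b'ce + a'bc'ef' + a'bcd'f' + acd'e'f + ab'c'def' + ab'ce'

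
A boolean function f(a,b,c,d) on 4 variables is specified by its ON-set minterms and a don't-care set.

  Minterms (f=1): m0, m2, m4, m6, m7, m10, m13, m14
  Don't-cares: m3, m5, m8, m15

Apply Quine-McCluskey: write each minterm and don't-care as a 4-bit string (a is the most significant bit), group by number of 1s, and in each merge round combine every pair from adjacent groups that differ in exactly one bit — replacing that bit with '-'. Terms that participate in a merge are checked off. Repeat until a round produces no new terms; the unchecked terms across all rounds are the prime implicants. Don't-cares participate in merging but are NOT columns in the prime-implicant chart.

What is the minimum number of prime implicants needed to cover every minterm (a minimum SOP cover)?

size-2^0 implicants → 0000(✓)  0010(✓)  0011(✓)  0100(✓)  0101(✓)  0110(✓)  0111(✓)  1000(✓)  1010(✓)  1101(✓)  1110(✓)  1111(✓)
size-2^1 implicants → -000(✓)  -010(✓)  -101(✓)  -110(✓)  -111(✓)  0-00(✓)  0-10(✓)  0-11(✓)  00-0(✓)  001-(✓)  01-0(✓)  01-1(✓)  010-(✓)  011-(✓)  1-10(✓)  10-0(✓)  11-1(✓)  111-(✓)
size-2^2 implicants → --10  -0-0  -1-1  -11-  0--0  0-1-  01--
Unchecked terms (primes): --10, -0-0, -1-1, -11-, 0--0, 0-1-, 01--
Minterm coverage:
  m0 ⊆ -0-0,0--0
  m2 ⊆ --10,-0-0,0--0,0-1-
  m4 ⊆ 0--0,01--
  m6 ⊆ --10,-11-,0--0,0-1-,01--
  m7 ⊆ -1-1,-11-,0-1-,01--
  m10 ⊆ --10,-0-0
  m13 ⊆ -1-1 [E]
  m14 ⊆ --10,-11-
E = {-1-1}
Petrick residual → --10, 0--0
Cover = cd' + bd + a'd'  |cover|=3

3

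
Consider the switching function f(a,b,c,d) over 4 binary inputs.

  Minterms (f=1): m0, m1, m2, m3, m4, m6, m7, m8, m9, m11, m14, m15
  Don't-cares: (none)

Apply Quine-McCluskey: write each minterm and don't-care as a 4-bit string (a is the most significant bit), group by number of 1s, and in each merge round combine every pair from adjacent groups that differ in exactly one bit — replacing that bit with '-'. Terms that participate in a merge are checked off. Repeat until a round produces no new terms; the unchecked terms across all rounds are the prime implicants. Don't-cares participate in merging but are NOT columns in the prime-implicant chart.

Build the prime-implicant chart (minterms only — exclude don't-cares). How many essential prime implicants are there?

Round 0: 0000✓ 0001✓ 0010✓ 0011✓ 0100✓ 0110✓ 0111✓ 1000✓ 1001✓ 1011✓ 1110✓ 1111✓
Round 1: -000✓ -001✓ -011✓ -110✓ -111✓ 0-00✓ 0-10✓ 0-11✓ 00-0✓ 00-1✓ 000-✓ 001-✓ 01-0✓ 011-✓ 1-11✓ 10-1✓ 100-✓ 111-✓
Round 2: --11 -0-1 -00- -11- 0--0 0-1- 00--
PIs = {--11, -0-1, -00-, -11-, 0--0, 0-1-, 00--}
Coverage chart:
  m0: -00-,0--0,00--
  m1: -0-1,-00-,00--
  m2: 0--0,0-1-,00--
  m3: --11,-0-1,0-1-,00--
  m4: 0--0 ←essential
  m6: -11-,0--0,0-1-
  m7: --11,-11-,0-1-
  m8: -00- ←essential
  m9: -0-1,-00-
  m11: --11,-0-1
  m14: -11- ←essential
  m15: --11,-11-
Essential: -00-, -11-, 0--0

3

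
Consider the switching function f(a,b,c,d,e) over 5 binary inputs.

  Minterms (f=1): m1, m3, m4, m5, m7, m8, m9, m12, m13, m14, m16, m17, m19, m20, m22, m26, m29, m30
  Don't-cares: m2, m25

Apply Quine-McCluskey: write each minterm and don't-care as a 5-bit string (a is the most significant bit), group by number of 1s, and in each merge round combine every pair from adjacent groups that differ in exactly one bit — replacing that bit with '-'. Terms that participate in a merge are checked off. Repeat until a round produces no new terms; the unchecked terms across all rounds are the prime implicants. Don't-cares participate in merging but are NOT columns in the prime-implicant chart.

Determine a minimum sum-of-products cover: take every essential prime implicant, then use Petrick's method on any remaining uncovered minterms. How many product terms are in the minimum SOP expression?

9

[col 0] 00001*, 00010*, 00011*, 00100*, 00101*, 00111*, 01000*, 01001*, 01100*, 01101*, 01110*, 10000*, 10001*, 10011*, 10100*, 10110*, 11001*, 11010*, 11101*, 11110*
[col 1] -0001*, -0011*, -0100, -1001*, -1101*, -1110, 0-001*, 0-100*, 0-101*, 00-01*, 00-11*, 000-1*, 0001-, 001-1*, 0010-*, 01-00*, 01-01*, 0100-*, 011-0, 0110-*, 1-001*, 1-110, 10-00, 100-1*, 1000-, 101-0, 11-01*, 11-10
[col 2] --001, -00-1, -1-01, 0--01, 0-10-, 00--1, 01-0-
Prime implicants: --001, -00-1, -0100, -1-01, -1110, 0--01, 0-10-, 00--1, 0001-, 01-0-, 011-0, 1-110, 10-00, 1000-, 101-0, 11-10
PI chart (minterm → PIs covering it):
  1 | --001,-00-1,0--01,00--1
  3 | -00-1,00--1,0001-
  4 | -0100,0-10-
  5 | 0--01,0-10-,00--1
  7 | 00--1  (sole → essential)
  8 | 01-0-  (sole → essential)
  9 | --001,-1-01,0--01,01-0-
  12 | 0-10-,01-0-,011-0
  13 | -1-01,0--01,0-10-,01-0-
  14 | -1110,011-0
  16 | 10-00,1000-
  17 | --001,-00-1,1000-
  19 | -00-1  (sole → essential)
  20 | -0100,10-00,101-0
  22 | 1-110,101-0
  26 | 11-10  (sole → essential)
  29 | -1-01  (sole → essential)
  30 | -1110,1-110,11-10
Essential prime implicants: -00-1, -1-01, 00--1, 01-0-, 11-10
Petrick residual → -0100, -1110, 1-110, 10-00
Minimum SOP uses 9 PIs: b'c'e + b'cd'e' + bd'e + bcde' + a'b'e + a'bd' + acde' + ab'd'e' + abde'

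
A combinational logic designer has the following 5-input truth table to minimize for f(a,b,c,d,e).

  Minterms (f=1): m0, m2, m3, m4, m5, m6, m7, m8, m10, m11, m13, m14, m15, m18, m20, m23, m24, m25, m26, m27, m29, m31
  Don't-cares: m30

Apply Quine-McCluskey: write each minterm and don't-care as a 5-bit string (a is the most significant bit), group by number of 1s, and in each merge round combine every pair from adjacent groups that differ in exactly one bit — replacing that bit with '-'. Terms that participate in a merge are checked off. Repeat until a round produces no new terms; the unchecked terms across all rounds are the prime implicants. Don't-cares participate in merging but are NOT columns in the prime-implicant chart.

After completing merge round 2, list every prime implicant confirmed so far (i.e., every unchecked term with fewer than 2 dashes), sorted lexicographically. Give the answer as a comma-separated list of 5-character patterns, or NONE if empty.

[col 0] 00000*, 00010*, 00011*, 00100*, 00101*, 00110*, 00111*, 01000*, 01010*, 01011*, 01101*, 01110*, 01111*, 10010*, 10100*, 10111*, 11000*, 11001*, 11010*, 11011*, 11101*, 11110*, 11111*
[col 1] -0010*, -0100, -0111*, -1000*, -1010*, -1011*, -1101*, -1110*, -1111*, 0-000*, 0-010*, 0-011*, 0-101*, 0-110*, 0-111*, 00-00*, 00-10*, 00-11*, 000-0*, 0001-*, 001-0*, 001-1*, 0010-*, 0011-*, 01-10*, 01-11*, 010-0*, 0101-*, 011-1*, 0111-*, 1-010*, 1-111*, 11-01*, 11-10*, 11-11*, 110-0*, 110-1*, 1100-*, 1101-*, 111-1*, 1111-*
[col 2] --010, --111, -1-10*, -1-11*, -10-0, -101-*, -11-1, -111-*, 0--10*, 0--11*, 0-0-0, 0-01-*, 0-1-1, 0-11-*, 00--0, 00-1-*, 001--, 01-1-*, 11--1, 11-1-*, 110--
[col 3] -1-1-, 0--1-
Prime implicants: --010, --111, -0100, -1-1-, -10-0, -11-1, 0--1-, 0-0-0, 0-1-1, 00--0, 001--, 11--1, 110--

-0100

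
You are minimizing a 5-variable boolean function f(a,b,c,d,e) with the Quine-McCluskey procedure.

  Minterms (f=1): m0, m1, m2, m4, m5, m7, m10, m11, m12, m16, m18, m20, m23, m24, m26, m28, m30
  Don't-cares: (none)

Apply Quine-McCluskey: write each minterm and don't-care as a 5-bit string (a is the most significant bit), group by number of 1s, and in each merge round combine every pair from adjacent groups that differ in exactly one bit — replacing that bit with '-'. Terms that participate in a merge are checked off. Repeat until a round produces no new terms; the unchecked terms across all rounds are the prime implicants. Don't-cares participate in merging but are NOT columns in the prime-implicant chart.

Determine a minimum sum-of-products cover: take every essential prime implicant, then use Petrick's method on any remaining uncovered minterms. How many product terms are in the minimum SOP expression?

6

Round 0: 00000✓ 00001✓ 00010✓ 00100✓ 00101✓ 00111✓ 01010✓ 01011✓ 01100✓ 10000✓ 10010✓ 10100✓ 10111✓ 11000✓ 11010✓ 11100✓ 11110✓
Round 1: -0000✓ -0010✓ -0100✓ -0111 -1010✓ -1100✓ 0-010✓ 0-100✓ 00-00✓ 00-01✓ 000-0✓ 0000-✓ 001-1 0010-✓ 0101- 1-000✓ 1-010✓ 1-100✓ 10-00✓ 100-0✓ 11-00✓ 11-10✓ 110-0✓ 111-0✓
Round 2: --010 --100 -0-00 -00-0 00-0- 1--00 1-0-0 11--0
PIs = {--010, --100, -0-00, -00-0, -0111, 00-0-, 001-1, 0101-, 1--00, 1-0-0, 11--0}
Coverage chart:
  m0: -0-00,-00-0,00-0-
  m1: 00-0- ←essential
  m2: --010,-00-0
  m4: --100,-0-00,00-0-
  m5: 00-0-,001-1
  m7: -0111,001-1
  m10: --010,0101-
  m11: 0101- ←essential
  m12: --100 ←essential
  m16: -0-00,-00-0,1--00,1-0-0
  m18: --010,-00-0,1-0-0
  m20: --100,-0-00,1--00
  m23: -0111 ←essential
  m24: 1--00,1-0-0,11--0
  m26: --010,1-0-0,11--0
  m28: --100,1--00,11--0
  m30: 11--0 ←essential
Essential: --100, -0111, 00-0-, 0101-, 11--0
Petrick residual → -00-0
Min cover (6 terms): cd'e' + b'c'e' + b'cde + a'b'd' + a'bc'd + abe'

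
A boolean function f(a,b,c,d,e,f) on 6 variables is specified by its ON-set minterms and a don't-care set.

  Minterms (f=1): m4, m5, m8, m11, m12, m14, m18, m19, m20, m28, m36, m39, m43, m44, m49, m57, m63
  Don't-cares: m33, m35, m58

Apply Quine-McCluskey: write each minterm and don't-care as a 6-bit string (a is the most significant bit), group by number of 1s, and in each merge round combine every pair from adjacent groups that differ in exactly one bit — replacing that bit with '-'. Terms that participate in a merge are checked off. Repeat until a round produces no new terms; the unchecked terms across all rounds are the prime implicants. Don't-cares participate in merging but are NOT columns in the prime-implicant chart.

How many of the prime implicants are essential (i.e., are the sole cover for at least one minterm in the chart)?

10

[col 0] 000100*, 000101*, 001000*, 001011*, 001100*, 001110*, 010010*, 010011*, 010100*, 011100*, 100001*, 100011*, 100100*, 100111*, 101011*, 101100*, 110001*, 111001*, 111010, 111111
[col 1] -00100*, -01011, -01100*, 0-0100*, 0-1100*, 00-100*, 00010-, 001-00, 0011-0, 01-100*, 01001-, 1-0001, 10-011, 10-100*, 100-11, 1000-1, 11-001
[col 2] -0-100, 0--100
Prime implicants: -0-100, -01011, 0--100, 00010-, 001-00, 0011-0, 01001-, 1-0001, 10-011, 100-11, 1000-1, 11-001, 111010, 111111
PI chart (minterm → PIs covering it):
  4 | -0-100,0--100,00010-
  5 | 00010-  (sole → essential)
  8 | 001-00  (sole → essential)
  11 | -01011  (sole → essential)
  12 | -0-100,0--100,001-00,0011-0
  14 | 0011-0  (sole → essential)
  18 | 01001-  (sole → essential)
  19 | 01001-  (sole → essential)
  20 | 0--100  (sole → essential)
  28 | 0--100  (sole → essential)
  36 | -0-100  (sole → essential)
  39 | 100-11  (sole → essential)
  43 | -01011,10-011
  44 | -0-100  (sole → essential)
  49 | 1-0001,11-001
  57 | 11-001  (sole → essential)
  63 | 111111  (sole → essential)
Essential prime implicants: -0-100, -01011, 0--100, 00010-, 001-00, 0011-0, 01001-, 100-11, 11-001, 111111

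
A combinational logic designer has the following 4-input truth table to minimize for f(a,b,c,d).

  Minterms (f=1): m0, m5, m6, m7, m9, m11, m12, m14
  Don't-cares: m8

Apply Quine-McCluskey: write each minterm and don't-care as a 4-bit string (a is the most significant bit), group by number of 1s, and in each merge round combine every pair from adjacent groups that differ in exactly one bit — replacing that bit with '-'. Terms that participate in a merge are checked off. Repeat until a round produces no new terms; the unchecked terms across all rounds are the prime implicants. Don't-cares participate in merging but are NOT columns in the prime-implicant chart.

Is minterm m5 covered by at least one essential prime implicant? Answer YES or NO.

YES

size-2^0 implicants → 0000(✓)  0101(✓)  0110(✓)  0111(✓)  1000(✓)  1001(✓)  1011(✓)  1100(✓)  1110(✓)
size-2^1 implicants → -000  -110  01-1  011-  1-00  10-1  100-  11-0
Unchecked terms (primes): -000, -110, 01-1, 011-, 1-00, 10-1, 100-, 11-0
Minterm coverage:
  m0 ⊆ -000 [E]
  m5 ⊆ 01-1 [E]
  m6 ⊆ -110,011-
  m7 ⊆ 01-1,011-
  m9 ⊆ 10-1,100-
  m11 ⊆ 10-1 [E]
  m12 ⊆ 1-00,11-0
  m14 ⊆ -110,11-0
E = {-000, 01-1, 10-1}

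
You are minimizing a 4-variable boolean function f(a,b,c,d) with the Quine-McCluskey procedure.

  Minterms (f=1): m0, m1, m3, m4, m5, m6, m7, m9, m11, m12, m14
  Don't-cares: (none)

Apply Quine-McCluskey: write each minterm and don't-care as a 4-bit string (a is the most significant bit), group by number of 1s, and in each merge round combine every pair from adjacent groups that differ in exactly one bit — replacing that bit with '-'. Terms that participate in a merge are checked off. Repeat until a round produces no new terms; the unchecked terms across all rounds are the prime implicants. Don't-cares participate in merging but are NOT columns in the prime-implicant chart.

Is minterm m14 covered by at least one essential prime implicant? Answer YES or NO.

[col 0] 0000*, 0001*, 0011*, 0100*, 0101*, 0110*, 0111*, 1001*, 1011*, 1100*, 1110*
[col 1] -001*, -011*, -100*, -110*, 0-00*, 0-01*, 0-11*, 00-1*, 000-*, 01-0*, 01-1*, 010-*, 011-*, 10-1*, 11-0*
[col 2] -0-1, -1-0, 0--1, 0-0-, 01--
Prime implicants: -0-1, -1-0, 0--1, 0-0-, 01--
PI chart (minterm → PIs covering it):
  0 | 0-0-  (sole → essential)
  1 | -0-1,0--1,0-0-
  3 | -0-1,0--1
  4 | -1-0,0-0-,01--
  5 | 0--1,0-0-,01--
  6 | -1-0,01--
  7 | 0--1,01--
  9 | -0-1  (sole → essential)
  11 | -0-1  (sole → essential)
  12 | -1-0  (sole → essential)
  14 | -1-0  (sole → essential)
Essential prime implicants: -0-1, -1-0, 0-0-

YES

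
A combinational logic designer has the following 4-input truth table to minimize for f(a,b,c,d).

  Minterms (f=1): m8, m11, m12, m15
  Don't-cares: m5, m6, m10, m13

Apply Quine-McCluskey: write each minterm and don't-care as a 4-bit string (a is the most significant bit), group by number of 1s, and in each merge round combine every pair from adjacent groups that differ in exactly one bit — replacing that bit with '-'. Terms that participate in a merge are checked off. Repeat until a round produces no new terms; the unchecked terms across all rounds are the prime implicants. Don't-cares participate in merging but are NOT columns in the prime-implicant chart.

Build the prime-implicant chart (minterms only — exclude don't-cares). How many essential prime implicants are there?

[col 0] 0101*, 0110, 1000*, 1010*, 1011*, 1100*, 1101*, 1111*
[col 1] -101, 1-00, 1-11, 10-0, 101-, 11-1, 110-
Prime implicants: -101, 0110, 1-00, 1-11, 10-0, 101-, 11-1, 110-
PI chart (minterm → PIs covering it):
  8 | 1-00,10-0
  11 | 1-11,101-
  12 | 1-00,110-
  15 | 1-11,11-1
(no essential prime implicants)

0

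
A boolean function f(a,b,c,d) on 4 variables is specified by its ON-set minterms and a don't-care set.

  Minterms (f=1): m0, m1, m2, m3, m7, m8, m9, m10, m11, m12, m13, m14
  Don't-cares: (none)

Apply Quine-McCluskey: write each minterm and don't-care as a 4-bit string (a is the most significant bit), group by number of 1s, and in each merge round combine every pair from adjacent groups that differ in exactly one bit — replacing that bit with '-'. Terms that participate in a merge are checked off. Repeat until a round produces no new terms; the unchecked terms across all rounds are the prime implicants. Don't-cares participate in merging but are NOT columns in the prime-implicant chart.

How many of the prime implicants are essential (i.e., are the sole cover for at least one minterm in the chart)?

4

size-2^0 implicants → 0000(✓)  0001(✓)  0010(✓)  0011(✓)  0111(✓)  1000(✓)  1001(✓)  1010(✓)  1011(✓)  1100(✓)  1101(✓)  1110(✓)
size-2^1 implicants → -000(✓)  -001(✓)  -010(✓)  -011(✓)  0-11  00-0(✓)  00-1(✓)  000-(✓)  001-(✓)  1-00(✓)  1-01(✓)  1-10(✓)  10-0(✓)  10-1(✓)  100-(✓)  101-(✓)  11-0(✓)  110-(✓)
size-2^2 implicants → -0-0(✓)  -0-1(✓)  -00-(✓)  -01-(✓)  00--(✓)  1--0  1-0-  10--(✓)
size-2^3 implicants → -0--
Unchecked terms (primes): -0--, 0-11, 1--0, 1-0-
Minterm coverage:
  m0 ⊆ -0-- [E]
  m1 ⊆ -0-- [E]
  m2 ⊆ -0-- [E]
  m3 ⊆ -0--,0-11
  m7 ⊆ 0-11 [E]
  m8 ⊆ -0--,1--0,1-0-
  m9 ⊆ -0--,1-0-
  m10 ⊆ -0--,1--0
  m11 ⊆ -0-- [E]
  m12 ⊆ 1--0,1-0-
  m13 ⊆ 1-0- [E]
  m14 ⊆ 1--0 [E]
E = {-0--, 0-11, 1--0, 1-0-}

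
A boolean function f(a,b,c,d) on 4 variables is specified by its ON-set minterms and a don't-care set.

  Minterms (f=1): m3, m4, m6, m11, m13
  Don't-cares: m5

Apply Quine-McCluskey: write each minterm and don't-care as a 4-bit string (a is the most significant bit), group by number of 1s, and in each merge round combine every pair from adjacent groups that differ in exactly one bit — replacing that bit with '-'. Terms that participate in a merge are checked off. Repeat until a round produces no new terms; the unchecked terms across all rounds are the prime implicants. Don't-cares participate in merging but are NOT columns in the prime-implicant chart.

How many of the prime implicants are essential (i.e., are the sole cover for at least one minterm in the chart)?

[col 0] 0011*, 0100*, 0101*, 0110*, 1011*, 1101*
[col 1] -011, -101, 01-0, 010-
Prime implicants: -011, -101, 01-0, 010-
PI chart (minterm → PIs covering it):
  3 | -011  (sole → essential)
  4 | 01-0,010-
  6 | 01-0  (sole → essential)
  11 | -011  (sole → essential)
  13 | -101  (sole → essential)
Essential prime implicants: -011, -101, 01-0

3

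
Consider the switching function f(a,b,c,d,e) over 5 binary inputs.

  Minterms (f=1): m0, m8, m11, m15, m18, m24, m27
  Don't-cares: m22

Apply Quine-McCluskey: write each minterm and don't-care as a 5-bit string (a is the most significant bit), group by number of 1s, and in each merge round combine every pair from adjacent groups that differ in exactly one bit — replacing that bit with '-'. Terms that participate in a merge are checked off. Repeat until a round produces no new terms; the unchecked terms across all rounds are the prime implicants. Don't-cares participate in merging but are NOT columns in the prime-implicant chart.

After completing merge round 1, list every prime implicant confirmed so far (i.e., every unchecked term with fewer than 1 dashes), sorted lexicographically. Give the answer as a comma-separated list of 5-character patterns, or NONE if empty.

NONE

[col 0] 00000*, 01000*, 01011*, 01111*, 10010*, 10110*, 11000*, 11011*
[col 1] -1000, -1011, 0-000, 01-11, 10-10
Prime implicants: -1000, -1011, 0-000, 01-11, 10-10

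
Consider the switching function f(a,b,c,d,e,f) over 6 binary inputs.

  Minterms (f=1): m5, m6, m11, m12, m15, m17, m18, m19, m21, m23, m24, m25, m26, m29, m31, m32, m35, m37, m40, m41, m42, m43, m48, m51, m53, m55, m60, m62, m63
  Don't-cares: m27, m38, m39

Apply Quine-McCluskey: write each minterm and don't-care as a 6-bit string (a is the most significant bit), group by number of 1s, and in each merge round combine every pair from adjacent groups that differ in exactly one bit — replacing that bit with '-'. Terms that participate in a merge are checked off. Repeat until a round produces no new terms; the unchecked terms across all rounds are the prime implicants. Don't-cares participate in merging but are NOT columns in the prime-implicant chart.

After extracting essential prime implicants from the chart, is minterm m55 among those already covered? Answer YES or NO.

NO

Round 0: 000101✓ 000110✓ 001011✓ 001100 001111✓ 010001✓ 010010✓ 010011✓ 010101✓ 010111✓ 011000✓ 011001✓ 011010✓ 011011✓ 011101✓ 011111✓ 100000✓ 100011✓ 100101✓ 100110✓ 100111✓ 101000✓ 101001✓ 101010✓ 101011✓ 110000✓ 110011✓ 110101✓ 110111✓ 111100✓ 111110✓ 111111✓
Round 1: -00101✓ -00110 -01011 -10011✓ -10101✓ -10111✓ -11111✓ 0-0101✓ 0-1011✓ 0-1111✓ 001-11✓ 01-001✓ 01-010✓ 01-011✓ 01-101✓ 01-111✓ 010-01✓ 010-11✓ 0100-1✓ 01001-✓ 0101-1✓ 011-01✓ 011-11✓ 0110-0✓ 0110-1✓ 01100-✓ 01101-✓ 0111-1✓ 1-0000 1-0011✓ 1-0101✓ 1-0111✓ 10-000 10-011 100-11✓ 1001-1✓ 10011- 1010-0✓ 1010-1✓ 10100-✓ 10101-✓ 11-111✓ 110-11✓ 1101-1✓ 1111-0 11111-
Round 2: --0101 -1-111 -10-11 -101-1 0-1-11 01--01✓ 01--11✓ 01-0-1✓ 01-01- 01-1-1✓ 010--1✓ 011--1✓ 0110-- 1-0-11 1-01-1 1010--
Round 3: 01---1
PIs = {--0101, -00110, -01011, -1-111, -10-11, -101-1, 0-1-11, 001100, 01---1, 01-01-, 0110--, 1-0-11, 1-0000, 1-01-1, 10-000, 10-011, 10011-, 1010--, 1111-0, 11111-}
Coverage chart:
  m5: --0101 ←essential
  m6: -00110 ←essential
  m11: -01011,0-1-11
  m12: 001100 ←essential
  m15: 0-1-11 ←essential
  m17: 01---1 ←essential
  m18: 01-01- ←essential
  m19: -10-11,01---1,01-01-
  m21: --0101,-101-1,01---1
  m23: -1-111,-10-11,-101-1,01---1
  m24: 0110-- ←essential
  m25: 01---1,0110--
  m26: 01-01-,0110--
  m29: 01---1 ←essential
  m31: -1-111,0-1-11,01---1
  m32: 1-0000,10-000
  m35: 1-0-11,10-011
  m37: --0101,1-01-1
  m40: 10-000,1010--
  m41: 1010-- ←essential
  m42: 1010-- ←essential
  m43: -01011,10-011,1010--
  m48: 1-0000 ←essential
  m51: -10-11,1-0-11
  m53: --0101,-101-1,1-01-1
  m55: -1-111,-10-11,-101-1,1-0-11,1-01-1
  m60: 1111-0 ←essential
  m62: 1111-0,11111-
  m63: -1-111,11111-
Essential: --0101, -00110, 0-1-11, 001100, 01---1, 01-01-, 0110--, 1-0000, 1010--, 1111-0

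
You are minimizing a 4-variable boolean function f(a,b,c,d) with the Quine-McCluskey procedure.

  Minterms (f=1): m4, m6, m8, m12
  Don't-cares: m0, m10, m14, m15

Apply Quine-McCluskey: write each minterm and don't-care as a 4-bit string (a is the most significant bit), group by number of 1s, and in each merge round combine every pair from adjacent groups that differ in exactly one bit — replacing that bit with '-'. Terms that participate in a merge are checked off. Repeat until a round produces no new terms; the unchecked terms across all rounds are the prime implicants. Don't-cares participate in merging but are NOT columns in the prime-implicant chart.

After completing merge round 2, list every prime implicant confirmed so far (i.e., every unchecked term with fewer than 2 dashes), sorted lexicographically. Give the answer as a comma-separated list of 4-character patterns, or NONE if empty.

size-2^0 implicants → 0000(✓)  0100(✓)  0110(✓)  1000(✓)  1010(✓)  1100(✓)  1110(✓)  1111(✓)
size-2^1 implicants → -000(✓)  -100(✓)  -110(✓)  0-00(✓)  01-0(✓)  1-00(✓)  1-10(✓)  10-0(✓)  11-0(✓)  111-
size-2^2 implicants → --00  -1-0  1--0
Unchecked terms (primes): --00, -1-0, 1--0, 111-

111-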